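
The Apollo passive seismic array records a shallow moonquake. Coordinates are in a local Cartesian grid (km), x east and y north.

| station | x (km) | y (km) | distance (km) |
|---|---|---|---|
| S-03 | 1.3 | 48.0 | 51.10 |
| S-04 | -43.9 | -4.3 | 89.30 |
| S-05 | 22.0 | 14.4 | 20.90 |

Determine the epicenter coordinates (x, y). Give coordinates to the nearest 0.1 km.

Circle about each station: (x − 1.3)² + (y − 48.0)² = 51.10²; (x + 43.9)² + (y + 4.3)² = 89.30²; (x − 22.0)² + (y − 14.4)² = 20.90².
Subtracting the S-03 equation from the S-04 and S-05 equations removes the quadratic terms:
-90.4 x − 104.6 y = -5723.27
41.4 x − 67.2 y = 560.07
Solving the 2×2 system: x ≈ 42.6, y ≈ 17.9 km.

(42.6, 17.9)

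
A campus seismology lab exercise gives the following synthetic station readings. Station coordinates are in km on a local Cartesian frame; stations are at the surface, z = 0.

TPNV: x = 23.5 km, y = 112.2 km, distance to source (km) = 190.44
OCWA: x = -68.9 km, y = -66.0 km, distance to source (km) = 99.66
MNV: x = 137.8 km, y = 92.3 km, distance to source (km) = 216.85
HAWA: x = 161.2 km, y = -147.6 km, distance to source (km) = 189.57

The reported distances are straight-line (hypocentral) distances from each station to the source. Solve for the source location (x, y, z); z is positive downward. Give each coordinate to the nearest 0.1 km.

Each station gives a sphere (x−x_i)² + (y−y_i)² + z² = d_i² (stations at z=0).
Subtracting the TPNV sphere from OCWA and MNV: z² cancels, leaving linear equations in x and y:
-184.8 x − 356.4 y = 22297.40
228.6 x − 39.8 y = 3610.51
Solving: x ≈ 4.496, y ≈ -64.894 km (keep extra digits for the depth step; rounded: 4.5, -64.9).
Then from the TPNV sphere: z² = 190.44² − (x − 23.5)² − (y − 112.2)² with x = 4.496, y = -64.894, so z ≈ 67.409 ≈ 67.4 km.

(4.5, -64.9, 67.4)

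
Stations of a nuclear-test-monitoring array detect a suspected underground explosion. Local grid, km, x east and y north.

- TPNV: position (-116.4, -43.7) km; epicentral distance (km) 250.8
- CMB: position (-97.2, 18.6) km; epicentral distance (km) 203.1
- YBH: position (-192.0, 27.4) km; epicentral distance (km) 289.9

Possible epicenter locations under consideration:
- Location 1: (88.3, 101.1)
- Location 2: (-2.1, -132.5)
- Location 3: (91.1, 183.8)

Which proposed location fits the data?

Location 1

For each candidate, compare |candidate − station| to the reported distance:
Location 1: residuals TPNV 0.1, CMB 0.1, YBH 0.1 → max 0.1 km
Location 2: residuals TPNV 106.1, CMB 24.6, YBH 41.6 → max 106.1 km
Location 3: residuals TPNV 57.1, CMB 47.4, YBH 33.5 → max 57.1 km
Only Location 1 has all residuals ≈ 0.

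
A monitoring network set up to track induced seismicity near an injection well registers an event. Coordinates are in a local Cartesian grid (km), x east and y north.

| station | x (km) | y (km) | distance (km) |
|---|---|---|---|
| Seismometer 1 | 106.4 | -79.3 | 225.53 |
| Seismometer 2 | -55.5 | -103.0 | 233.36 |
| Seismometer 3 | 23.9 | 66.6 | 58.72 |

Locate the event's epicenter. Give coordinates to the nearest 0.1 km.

Circle about each station: (x − 106.4)² + (y + 79.3)² = 225.53²; (x + 55.5)² + (y + 103.0)² = 233.36²; (x − 23.9)² + (y − 66.6)² = 58.72².
Subtracting the Seismometer 1 equation from the Seismometer 2 and Seismometer 3 equations removes the quadratic terms:
-323.8 x − 47.4 y = -7513.31
-165.0 x + 291.8 y = 34813.06
Solving the 2×2 system: x ≈ 5.3, y ≈ 122.3 km.

5.3 km east, 122.3 km north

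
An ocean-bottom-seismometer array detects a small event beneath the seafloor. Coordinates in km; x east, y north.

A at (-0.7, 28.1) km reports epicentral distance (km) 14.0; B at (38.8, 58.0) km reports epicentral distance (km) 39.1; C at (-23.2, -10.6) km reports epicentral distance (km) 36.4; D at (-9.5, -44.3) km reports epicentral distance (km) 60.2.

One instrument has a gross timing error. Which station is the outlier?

B

Solve using three stations at a time. Using A, C, D (subtract circle equations pairwise → linear system) gives (x, y) ≈ (3.1, 14.6).
Distances from that point to each station vs reported:
  A: calculated 14.1 vs reported 14.0 → residual 0.1 km
  B: calculated 56.2 vs reported 39.1 → residual 17.1 km
  C: calculated 36.4 vs reported 36.4 → residual 0.0 km
  D: calculated 60.2 vs reported 60.2 → residual 0.0 km
A, C, D are mutually consistent (residuals ≈ 0); B is off by 17.1 km.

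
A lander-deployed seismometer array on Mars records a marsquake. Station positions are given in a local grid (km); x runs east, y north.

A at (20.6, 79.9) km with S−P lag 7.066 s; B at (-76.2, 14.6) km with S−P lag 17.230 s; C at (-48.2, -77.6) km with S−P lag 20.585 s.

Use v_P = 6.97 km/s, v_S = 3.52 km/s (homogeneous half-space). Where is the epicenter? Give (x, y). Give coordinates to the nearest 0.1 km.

Distance from S−P lag: d = Δt · v_P v_S / (v_P − v_S) = Δt · (6.97·3.52)/(6.97−3.52) ≈ 7.1114·Δt.
So d_A = 50.25, d_B = 122.53, d_C = 146.39 km.
Circle about each station: (x − 20.6)² + (y − 79.9)² = 50.25²; (x + 76.2)² + (y − 14.6)² = 122.53²; (x + 48.2)² + (y + 77.6)² = 146.39².
Subtracting the A equation from the B and C equations removes the quadratic terms:
-193.6 x − 130.6 y = -13277.31
-137.6 x − 315.0 y = -17368.34
Solving the 2×2 system: x ≈ 44.5, y ≈ 35.7 km.

44.5 km east, 35.7 km north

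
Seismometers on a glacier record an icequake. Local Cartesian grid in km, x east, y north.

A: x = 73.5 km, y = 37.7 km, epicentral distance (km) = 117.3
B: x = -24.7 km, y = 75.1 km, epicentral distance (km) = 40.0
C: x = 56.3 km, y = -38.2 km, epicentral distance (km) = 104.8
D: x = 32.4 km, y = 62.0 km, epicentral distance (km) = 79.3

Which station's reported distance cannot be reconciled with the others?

Solve using three stations at a time. Using A, B, D (subtract circle equations pairwise → linear system) gives (x, y) ≈ (-43.8, 40.0).
Distances from that point to each station vs reported:
  A: calculated 117.3 vs reported 117.3 → residual 0.0 km
  B: calculated 39.9 vs reported 40.0 → residual 0.1 km
  C: calculated 127.0 vs reported 104.8 → residual 22.2 km
  D: calculated 79.3 vs reported 79.3 → residual 0.0 km
A, B, D are mutually consistent (residuals ≈ 0); C is off by 22.2 km.

C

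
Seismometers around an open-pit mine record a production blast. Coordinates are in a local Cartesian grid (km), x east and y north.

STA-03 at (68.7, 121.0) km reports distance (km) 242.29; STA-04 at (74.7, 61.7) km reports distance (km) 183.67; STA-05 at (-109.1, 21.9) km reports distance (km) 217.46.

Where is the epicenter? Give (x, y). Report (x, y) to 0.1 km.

Circle about each station: (x − 68.7)² + (y − 121.0)² = 242.29²; (x − 74.7)² + (y − 61.7)² = 183.67²; (x + 109.1)² + (y − 21.9)² = 217.46².
Subtracting the STA-03 equation from the STA-04 and STA-05 equations removes the quadratic terms:
12.0 x − 118.6 y = 14996.07
-355.6 x − 198.2 y = 4437.32
Solving the 2×2 system: x ≈ 54.9, y ≈ -120.9 km.

x ≈ 54.9 km, y ≈ -120.9 km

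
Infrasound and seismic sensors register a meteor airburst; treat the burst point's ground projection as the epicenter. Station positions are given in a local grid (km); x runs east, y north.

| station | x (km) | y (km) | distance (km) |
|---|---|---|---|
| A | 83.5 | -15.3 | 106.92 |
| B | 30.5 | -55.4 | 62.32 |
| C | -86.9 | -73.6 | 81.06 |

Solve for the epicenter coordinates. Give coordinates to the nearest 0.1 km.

Circle about each station: (x − 83.5)² + (y + 15.3)² = 106.92²; (x − 30.5)² + (y + 55.4)² = 62.32²; (x + 86.9)² + (y + 73.6)² = 81.06².
Subtracting the A equation from the B and C equations removes the quadratic terms:
-106.0 x − 80.2 y = 4341.17
-340.8 x − 116.6 y = 10623.39
Solving the 2×2 system: x ≈ -23.1, y ≈ -23.6 km.

x ≈ -23.1 km, y ≈ -23.6 km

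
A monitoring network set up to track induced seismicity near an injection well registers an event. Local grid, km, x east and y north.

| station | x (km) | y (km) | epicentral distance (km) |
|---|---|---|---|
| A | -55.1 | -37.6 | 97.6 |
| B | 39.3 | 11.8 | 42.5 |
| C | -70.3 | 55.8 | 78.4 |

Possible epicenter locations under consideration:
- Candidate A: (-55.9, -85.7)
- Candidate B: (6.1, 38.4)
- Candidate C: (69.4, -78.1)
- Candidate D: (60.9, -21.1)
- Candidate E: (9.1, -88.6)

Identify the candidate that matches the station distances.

Candidate B

For each candidate, compare |candidate − station| to the reported distance:
Candidate A: residuals A 49.5, B 93.8, C 63.8 → max 93.8 km
Candidate B: residuals A 0.0, B 0.0, C 0.0 → max 0.0 km
Candidate C: residuals A 33.3, B 52.3, C 115.1 → max 115.1 km
Candidate D: residuals A 19.6, B 3.1, C 73.7 → max 73.7 km
Candidate E: residuals A 15.6, B 62.3, C 86.4 → max 86.4 km
Only Candidate B has all residuals ≈ 0.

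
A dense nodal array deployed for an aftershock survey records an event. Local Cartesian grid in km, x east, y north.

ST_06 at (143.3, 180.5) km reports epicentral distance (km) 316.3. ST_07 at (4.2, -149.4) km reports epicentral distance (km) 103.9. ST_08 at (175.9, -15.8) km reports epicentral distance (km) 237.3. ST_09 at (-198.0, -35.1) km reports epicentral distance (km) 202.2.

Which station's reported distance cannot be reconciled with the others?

Solve using three stations at a time. Using ST_06, ST_07, ST_08 (subtract circle equations pairwise → linear system) gives (x, y) ≈ (-56.3, -64.9).
Distances from that point to each station vs reported:
  ST_06: calculated 316.3 vs reported 316.3 → residual 0.0 km
  ST_07: calculated 103.9 vs reported 103.9 → residual 0.0 km
  ST_08: calculated 237.3 vs reported 237.3 → residual 0.0 km
  ST_09: calculated 144.8 vs reported 202.2 → residual 57.4 km
ST_06, ST_07, ST_08 are mutually consistent (residuals ≈ 0); ST_09 is off by 57.4 km.

ST_09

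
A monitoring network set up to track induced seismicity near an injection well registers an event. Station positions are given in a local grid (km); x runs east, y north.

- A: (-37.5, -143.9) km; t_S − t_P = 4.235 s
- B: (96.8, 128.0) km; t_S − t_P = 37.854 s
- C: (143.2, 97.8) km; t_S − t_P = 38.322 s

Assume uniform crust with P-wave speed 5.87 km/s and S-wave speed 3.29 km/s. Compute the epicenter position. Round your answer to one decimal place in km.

(-49.6, -114.6)

Distance from S−P lag: d = Δt · v_P v_S / (v_P − v_S) = Δt · (5.87·3.29)/(5.87−3.29) ≈ 7.4854·Δt.
So d_A = 31.70, d_B = 283.35, d_C = 286.86 km.
Circle about each station: (x + 37.5)² + (y + 143.9)² = 31.70²; (x − 96.8)² + (y − 128.0)² = 283.35²; (x − 143.2)² + (y − 97.8)² = 286.86².
Subtracting pairs of circle equations eliminates x²+y² and gives linear equations (the radical axes):
268.6 x + 543.8 y = -75641.55
361.4 x + 483.4 y = -73326.15
Solving the 2×2 system: x ≈ -49.6, y ≈ -114.6 km.
Check against A (with the unrounded x, y): √((x + 37.5)²+(y + 143.9)²) = 31.72 ≈ 31.70 km. ✓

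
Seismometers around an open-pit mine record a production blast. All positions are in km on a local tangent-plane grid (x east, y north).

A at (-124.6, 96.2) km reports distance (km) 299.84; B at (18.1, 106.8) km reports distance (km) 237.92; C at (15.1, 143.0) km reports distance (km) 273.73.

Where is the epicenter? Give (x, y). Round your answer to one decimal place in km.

80.1 km east, -122.9 km north

Circle about each station: (x + 124.6)² + (y − 96.2)² = 299.84²; (x − 18.1)² + (y − 106.8)² = 237.92²; (x − 15.1)² + (y − 143.0)² = 273.73².
Subtracting pairs of circle equations eliminates x²+y² and gives linear equations (the radical axes):
285.4 x + 21.2 y = 20252.35
279.4 x + 93.6 y = 10873.32
Solving the 2×2 system: x ≈ 80.1, y ≈ -122.9 km.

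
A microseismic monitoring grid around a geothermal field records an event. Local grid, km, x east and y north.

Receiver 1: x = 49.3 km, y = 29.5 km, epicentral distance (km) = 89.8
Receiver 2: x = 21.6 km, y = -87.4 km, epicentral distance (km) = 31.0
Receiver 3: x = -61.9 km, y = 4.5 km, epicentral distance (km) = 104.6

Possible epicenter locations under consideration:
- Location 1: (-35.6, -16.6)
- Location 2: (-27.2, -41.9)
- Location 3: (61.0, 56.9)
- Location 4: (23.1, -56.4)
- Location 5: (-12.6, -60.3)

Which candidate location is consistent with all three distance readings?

For each candidate, compare |candidate − station| to the reported distance:
Location 1: residuals Receiver 1 6.8, Receiver 2 60.0, Receiver 3 70.9 → max 70.9 km
Location 2: residuals Receiver 1 14.8, Receiver 2 35.7, Receiver 3 46.7 → max 46.7 km
Location 3: residuals Receiver 1 60.0, Receiver 2 118.6, Receiver 3 29.0 → max 118.6 km
Location 4: residuals Receiver 1 0.0, Receiver 2 0.0, Receiver 3 0.0 → max 0.0 km
Location 5: residuals Receiver 1 19.3, Receiver 2 12.6, Receiver 3 23.2 → max 23.2 km
Only Location 4 has all residuals ≈ 0.

Location 4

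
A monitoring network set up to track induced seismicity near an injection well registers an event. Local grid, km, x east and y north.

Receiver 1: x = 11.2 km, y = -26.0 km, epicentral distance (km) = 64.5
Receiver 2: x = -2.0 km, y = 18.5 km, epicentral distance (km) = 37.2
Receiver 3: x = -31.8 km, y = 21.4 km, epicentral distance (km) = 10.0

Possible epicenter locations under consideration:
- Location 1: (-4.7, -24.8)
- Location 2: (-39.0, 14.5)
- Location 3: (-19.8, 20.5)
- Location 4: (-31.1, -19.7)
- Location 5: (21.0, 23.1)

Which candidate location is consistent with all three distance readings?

Location 2

For each candidate, compare |candidate − station| to the reported distance:
Location 1: residuals Receiver 1 48.6, Receiver 2 6.2, Receiver 3 43.6 → max 48.6 km
Location 2: residuals Receiver 1 0.0, Receiver 2 0.0, Receiver 3 0.0 → max 0.0 km
Location 3: residuals Receiver 1 8.6, Receiver 2 19.3, Receiver 3 2.0 → max 19.3 km
Location 4: residuals Receiver 1 21.7, Receiver 2 10.8, Receiver 3 31.1 → max 31.1 km
Location 5: residuals Receiver 1 14.4, Receiver 2 13.7, Receiver 3 42.8 → max 42.8 km
Only Location 2 has all residuals ≈ 0.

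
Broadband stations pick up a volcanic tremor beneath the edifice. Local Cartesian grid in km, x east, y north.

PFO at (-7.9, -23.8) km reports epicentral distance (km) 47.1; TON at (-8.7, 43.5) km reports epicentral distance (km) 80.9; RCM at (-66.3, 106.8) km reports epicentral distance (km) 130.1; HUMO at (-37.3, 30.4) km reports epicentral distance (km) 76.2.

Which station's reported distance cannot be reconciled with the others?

HUMO

Solve using three stations at a time. Using PFO, TON, RCM (subtract circle equations pairwise → linear system) gives (x, y) ≈ (-55.1, -22.8).
Distances from that point to each station vs reported:
  PFO: calculated 47.2 vs reported 47.1 → residual 0.1 km
  TON: calculated 81.0 vs reported 80.9 → residual 0.1 km
  RCM: calculated 130.1 vs reported 130.1 → residual 0.0 km
  HUMO: calculated 56.1 vs reported 76.2 → residual 20.1 km
PFO, TON, RCM are mutually consistent (residuals ≈ 0); HUMO is off by 20.1 km.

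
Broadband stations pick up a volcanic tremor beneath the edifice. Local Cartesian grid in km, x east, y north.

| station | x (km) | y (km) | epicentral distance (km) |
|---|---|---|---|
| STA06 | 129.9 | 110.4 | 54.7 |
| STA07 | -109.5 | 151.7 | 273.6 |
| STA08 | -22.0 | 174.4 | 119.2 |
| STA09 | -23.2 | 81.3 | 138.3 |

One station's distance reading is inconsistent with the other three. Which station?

Solve using three stations at a time. Using STA06, STA08, STA09 (subtract circle equations pairwise → linear system) gives (x, y) ≈ (95.2, 152.7).
Distances from that point to each station vs reported:
  STA06: calculated 54.7 vs reported 54.7 → residual 0.0 km
  STA07: calculated 204.7 vs reported 273.6 → residual 68.9 km
  STA08: calculated 119.2 vs reported 119.2 → residual 0.0 km
  STA09: calculated 138.3 vs reported 138.3 → residual 0.0 km
STA06, STA08, STA09 are mutually consistent (residuals ≈ 0); STA07 is off by 68.9 km.

STA07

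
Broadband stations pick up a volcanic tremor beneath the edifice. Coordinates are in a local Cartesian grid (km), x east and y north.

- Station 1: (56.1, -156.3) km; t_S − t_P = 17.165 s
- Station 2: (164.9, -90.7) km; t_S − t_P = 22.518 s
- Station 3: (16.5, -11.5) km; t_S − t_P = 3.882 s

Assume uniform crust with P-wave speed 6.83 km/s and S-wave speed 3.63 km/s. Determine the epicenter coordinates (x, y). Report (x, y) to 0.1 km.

x ≈ -0.8 km, y ≈ -36.1 km

Distance from S−P lag: d = Δt · v_P v_S / (v_P − v_S) = Δt · (6.83·3.63)/(6.83−3.63) ≈ 7.7478·Δt.
So d_Station 1 = 132.99, d_Station 2 = 174.46, d_Station 3 = 30.08 km.
Circle about each station: (x − 56.1)² + (y + 156.3)² = 132.99²; (x − 164.9)² + (y + 90.7)² = 174.46²; (x − 16.5)² + (y + 11.5)² = 30.08².
Subtracting the Station 1 equation from the Station 2 and Station 3 equations removes the quadratic terms:
217.6 x + 131.2 y = -4908.35
-79.2 x + 289.6 y = -10390.87
Solving the 2×2 system: x ≈ -0.8, y ≈ -36.1 km.
Check against Station 1 (with the unrounded x, y): √((x − 56.1)²+(y + 156.3)²) = 132.99 ≈ 132.99 km. ✓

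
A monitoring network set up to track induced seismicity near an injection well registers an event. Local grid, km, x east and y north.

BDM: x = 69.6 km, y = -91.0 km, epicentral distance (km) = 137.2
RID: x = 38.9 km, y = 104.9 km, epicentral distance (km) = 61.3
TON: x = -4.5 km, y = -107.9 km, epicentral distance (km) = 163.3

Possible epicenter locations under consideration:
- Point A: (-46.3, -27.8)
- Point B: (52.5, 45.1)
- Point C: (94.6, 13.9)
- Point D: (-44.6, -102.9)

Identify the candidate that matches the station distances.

Point B

For each candidate, compare |candidate − station| to the reported distance:
Point A: residuals BDM 5.2, RID 96.4, TON 72.9 → max 96.4 km
Point B: residuals BDM 0.0, RID 0.0, TON 0.0 → max 0.0 km
Point C: residuals BDM 29.4, RID 45.4, TON 6.3 → max 45.4 km
Point D: residuals BDM 22.4, RID 162.6, TON 122.9 → max 162.6 km
Only Point B has all residuals ≈ 0.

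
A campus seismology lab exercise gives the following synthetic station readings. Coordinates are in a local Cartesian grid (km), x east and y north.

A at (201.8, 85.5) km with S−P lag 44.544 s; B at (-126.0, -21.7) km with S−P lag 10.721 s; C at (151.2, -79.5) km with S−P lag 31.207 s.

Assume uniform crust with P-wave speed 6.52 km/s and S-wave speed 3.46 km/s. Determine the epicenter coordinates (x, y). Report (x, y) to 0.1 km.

x ≈ -78.8 km, y ≈ -85.1 km

Distance from S−P lag: d = Δt · v_P v_S / (v_P − v_S) = Δt · (6.52·3.46)/(6.52−3.46) ≈ 7.3723·Δt.
So d_A = 328.39, d_B = 79.04, d_C = 230.07 km.
Circle about each station: (x − 201.8)² + (y − 85.5)² = 328.39²; (x + 126.0)² + (y + 21.7)² = 79.04²; (x − 151.2)² + (y + 79.5)² = 230.07².
Subtracting pairs of circle equations eliminates x²+y² and gives linear equations (the radical axes):
-655.6 x − 214.4 y = 69906.07
-101.2 x − 330.0 y = 36055.99
Solving the 2×2 system: x ≈ -78.8, y ≈ -85.1 km.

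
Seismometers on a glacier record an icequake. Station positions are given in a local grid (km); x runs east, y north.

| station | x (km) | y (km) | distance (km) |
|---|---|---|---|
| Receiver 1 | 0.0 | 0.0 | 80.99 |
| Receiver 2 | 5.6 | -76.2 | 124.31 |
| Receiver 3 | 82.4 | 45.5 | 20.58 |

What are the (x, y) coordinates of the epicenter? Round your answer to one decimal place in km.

Circle about each station: x² + y² = 80.99²; (x − 5.6)² + (y + 76.2)² = 124.31²; (x − 82.4)² + (y − 45.5)² = 20.58².
Subtracting the Receiver 1 equation from the Receiver 2 and Receiver 3 equations removes the quadratic terms:
11.2 x − 152.4 y = -3055.80
164.8 x + 91.0 y = 14995.85
Solving the 2×2 system: x ≈ 76.8, y ≈ 25.7 km.

76.8 km east, 25.7 km north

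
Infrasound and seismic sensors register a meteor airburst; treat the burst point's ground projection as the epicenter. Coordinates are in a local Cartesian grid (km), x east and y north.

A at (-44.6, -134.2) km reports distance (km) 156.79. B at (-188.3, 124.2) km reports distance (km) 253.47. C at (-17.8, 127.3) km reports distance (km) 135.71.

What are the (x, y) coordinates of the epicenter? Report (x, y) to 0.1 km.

Circle about each station: (x + 44.6)² + (y + 134.2)² = 156.79²; (x + 188.3)² + (y − 124.2)² = 253.47²; (x + 17.8)² + (y − 127.3)² = 135.71².
Subtracting the A equation from the B and C equations removes the quadratic terms:
-287.4 x + 516.8 y = -8780.21
53.6 x + 523.0 y = 2689.23
Solving the 2×2 system: x ≈ 33.6, y ≈ 1.7 km.

x ≈ 33.6 km, y ≈ 1.7 km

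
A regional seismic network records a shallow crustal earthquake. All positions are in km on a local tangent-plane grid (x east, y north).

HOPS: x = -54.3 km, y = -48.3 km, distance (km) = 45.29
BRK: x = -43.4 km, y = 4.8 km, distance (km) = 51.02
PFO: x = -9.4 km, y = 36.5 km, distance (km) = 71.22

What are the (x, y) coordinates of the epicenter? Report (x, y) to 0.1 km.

Circle about each station: (x + 54.3)² + (y + 48.3)² = 45.29²; (x + 43.4)² + (y − 4.8)² = 51.02²; (x + 9.4)² + (y − 36.5)² = 71.22².
Subtracting the HOPS equation from the BRK and PFO equations removes the quadratic terms:
21.8 x + 106.2 y = -3926.64
89.8 x + 169.6 y = -6881.87
Solving the 2×2 system: x ≈ -11.1, y ≈ -34.7 km.

(-11.1, -34.7)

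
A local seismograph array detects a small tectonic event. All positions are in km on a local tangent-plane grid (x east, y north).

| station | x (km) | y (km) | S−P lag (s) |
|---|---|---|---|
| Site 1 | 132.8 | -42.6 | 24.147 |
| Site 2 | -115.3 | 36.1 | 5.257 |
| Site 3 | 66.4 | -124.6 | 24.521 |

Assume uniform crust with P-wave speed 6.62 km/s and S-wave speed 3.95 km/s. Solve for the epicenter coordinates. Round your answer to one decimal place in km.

x ≈ -75.7 km, y ≈ 69.0 km

Distance from S−P lag: d = Δt · v_P v_S / (v_P − v_S) = Δt · (6.62·3.95)/(6.62−3.95) ≈ 9.7936·Δt.
So d_Site 1 = 236.49, d_Site 2 = 51.49, d_Site 3 = 240.15 km.
Circle about each station: (x − 132.8)² + (y + 42.6)² = 236.49²; (x + 115.3)² + (y − 36.1)² = 51.49²; (x − 66.4)² + (y + 124.6)² = 240.15².
Subtracting the Site 1 equation from the Site 2 and Site 3 equations removes the quadratic terms:
-496.2 x + 157.4 y = 48423.00
-132.8 x − 164.0 y = -1260.98
Solving the 2×2 system: x ≈ -75.7, y ≈ 69.0 km.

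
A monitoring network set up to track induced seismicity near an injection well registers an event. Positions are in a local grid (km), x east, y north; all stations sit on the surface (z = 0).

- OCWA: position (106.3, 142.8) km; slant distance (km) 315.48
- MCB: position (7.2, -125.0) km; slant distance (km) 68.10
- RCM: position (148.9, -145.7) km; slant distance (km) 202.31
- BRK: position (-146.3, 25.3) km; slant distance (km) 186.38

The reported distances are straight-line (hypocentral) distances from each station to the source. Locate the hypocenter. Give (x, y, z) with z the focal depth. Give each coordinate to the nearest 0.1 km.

Each station gives a sphere (x−x_i)² + (y−y_i)² + z² = d_i² (stations at z=0).
Subtracting the OCWA sphere from MCB and RCM: z² cancels, leaving linear equations in x and y:
-198.2 x − 535.6 y = 78875.33
85.2 x − 577.0 y = 70306.46
Solving: x ≈ -49.095, y ≈ -129.098 km (keep extra digits for the depth step; rounded: -49.1, -129.1).
Then from the OCWA sphere: z² = 315.48² − (x − 106.3)² − (y − 142.8)² with x = -49.095, y = -129.098, so z ≈ 38.099 ≈ 38.1 km.

x ≈ -49.1 km, y ≈ -129.1 km, depth ≈ 38.1 km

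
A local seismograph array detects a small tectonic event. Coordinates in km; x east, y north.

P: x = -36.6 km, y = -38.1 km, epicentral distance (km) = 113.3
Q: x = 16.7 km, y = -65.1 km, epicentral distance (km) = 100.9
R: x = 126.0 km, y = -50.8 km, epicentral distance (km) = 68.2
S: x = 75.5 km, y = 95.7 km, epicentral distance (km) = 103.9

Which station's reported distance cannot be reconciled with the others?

Q

Solve using three stations at a time. Using P, R, S (subtract circle equations pairwise → linear system) gives (x, y) ≈ (72.7, -8.2).
Distances from that point to each station vs reported:
  P: calculated 113.3 vs reported 113.3 → residual 0.0 km
  Q: calculated 79.8 vs reported 100.9 → residual 21.1 km
  R: calculated 68.2 vs reported 68.2 → residual 0.0 km
  S: calculated 103.9 vs reported 103.9 → residual 0.0 km
P, R, S are mutually consistent (residuals ≈ 0); Q is off by 21.1 km.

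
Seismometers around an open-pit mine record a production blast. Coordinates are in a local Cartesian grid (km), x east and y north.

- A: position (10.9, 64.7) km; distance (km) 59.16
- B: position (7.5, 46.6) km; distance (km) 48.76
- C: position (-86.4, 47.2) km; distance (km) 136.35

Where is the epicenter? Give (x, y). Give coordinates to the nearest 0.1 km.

Circle about each station: (x − 10.9)² + (y − 64.7)² = 59.16²; (x − 7.5)² + (y − 46.6)² = 48.76²; (x + 86.4)² + (y − 47.2)² = 136.35².
Subtracting pairs of circle equations eliminates x²+y² and gives linear equations (the radical axes):
-6.8 x − 36.2 y = -954.72
-194.6 x − 35.0 y = -9703.52
Solving the 2×2 system: x ≈ 46.7, y ≈ 17.6 km.
Check against A (with the unrounded x, y): √((x − 10.9)²+(y − 64.7)²) = 59.16 ≈ 59.16 km. ✓

46.7 km east, 17.6 km north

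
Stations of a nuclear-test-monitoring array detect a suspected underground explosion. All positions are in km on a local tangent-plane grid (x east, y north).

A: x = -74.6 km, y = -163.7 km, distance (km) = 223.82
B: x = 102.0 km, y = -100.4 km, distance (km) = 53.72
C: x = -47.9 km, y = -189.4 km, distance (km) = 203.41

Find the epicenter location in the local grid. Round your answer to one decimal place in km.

146.7 km east, -130.2 km north

Circle about each station: (x + 74.6)² + (y + 163.7)² = 223.82²; (x − 102.0)² + (y + 100.4)² = 53.72²; (x + 47.9)² + (y + 189.4)² = 203.41².
Subtracting pairs of circle equations eliminates x²+y² and gives linear equations (the radical axes):
353.2 x + 126.6 y = 35330.86
53.4 x − 51.4 y = 14523.68
Solving the 2×2 system: x ≈ 146.7, y ≈ -130.2 km.
Check against A (with the unrounded x, y): √((x + 74.6)²+(y + 163.7)²) = 223.81 ≈ 223.82 km. ✓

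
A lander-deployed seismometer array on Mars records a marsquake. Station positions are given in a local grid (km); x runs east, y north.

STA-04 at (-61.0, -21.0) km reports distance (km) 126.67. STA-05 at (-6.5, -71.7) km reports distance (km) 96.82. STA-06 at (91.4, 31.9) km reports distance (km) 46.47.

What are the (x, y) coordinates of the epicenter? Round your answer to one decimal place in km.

Circle about each station: (x + 61.0)² + (y + 21.0)² = 126.67²; (x + 6.5)² + (y + 71.7)² = 96.82²; (x − 91.4)² + (y − 31.9)² = 46.47².
Subtracting the STA-04 equation from the STA-05 and STA-06 equations removes the quadratic terms:
109.0 x − 101.4 y = 7692.32
304.8 x + 105.8 y = 19095.40
Solving the 2×2 system: x ≈ 64.8, y ≈ -6.2 km.
Check against STA-04 (with the unrounded x, y): √((x + 61.0)²+(y + 21.0)²) = 126.67 ≈ 126.67 km. ✓

(64.8, -6.2)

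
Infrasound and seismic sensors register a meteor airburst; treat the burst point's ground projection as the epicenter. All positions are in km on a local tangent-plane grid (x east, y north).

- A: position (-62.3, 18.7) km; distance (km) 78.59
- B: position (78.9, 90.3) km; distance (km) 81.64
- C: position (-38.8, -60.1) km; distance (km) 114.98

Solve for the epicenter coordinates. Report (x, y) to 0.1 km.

Circle about each station: (x + 62.3)² + (y − 18.7)² = 78.59²; (x − 78.9)² + (y − 90.3)² = 81.64²; (x + 38.8)² + (y + 60.1)² = 114.98².
Subtracting the A equation from the B and C equations removes the quadratic terms:
282.4 x + 143.2 y = 9659.62
47.0 x − 157.6 y = -6157.54
Solving the 2×2 system: x ≈ 12.5, y ≈ 42.8 km.
Check against A (with the unrounded x, y): √((x + 62.3)²+(y − 18.7)²) = 78.59 ≈ 78.59 km. ✓

(12.5, 42.8)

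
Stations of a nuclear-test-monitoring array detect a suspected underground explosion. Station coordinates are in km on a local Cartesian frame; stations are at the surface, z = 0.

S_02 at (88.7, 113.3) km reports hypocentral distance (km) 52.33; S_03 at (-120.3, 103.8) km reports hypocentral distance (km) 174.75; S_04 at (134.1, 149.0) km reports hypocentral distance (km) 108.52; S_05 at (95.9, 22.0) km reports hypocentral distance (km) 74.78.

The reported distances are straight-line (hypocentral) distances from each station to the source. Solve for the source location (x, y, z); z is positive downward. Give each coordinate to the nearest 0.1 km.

x ≈ 52.0 km, y ≈ 80.1 km, depth ≈ 17.0 km

Each station gives a sphere (x−x_i)² + (y−y_i)² + z² = d_i² (stations at z=0).
Subtracting the S_02 sphere from S_03 and S_04: z² cancels, leaving linear equations in x and y:
-418.0 x − 19.0 y = -23257.18
90.8 x + 71.4 y = 10441.07
Solving: x ≈ 51.998, y ≈ 80.107 km (keep extra digits for the depth step; rounded: 52.0, 80.1).
Then from the S_02 sphere: z² = 52.33² − (x − 88.7)² − (y − 113.3)² with x = 51.998, y = 80.107, so z ≈ 17.018 ≈ 17.0 km.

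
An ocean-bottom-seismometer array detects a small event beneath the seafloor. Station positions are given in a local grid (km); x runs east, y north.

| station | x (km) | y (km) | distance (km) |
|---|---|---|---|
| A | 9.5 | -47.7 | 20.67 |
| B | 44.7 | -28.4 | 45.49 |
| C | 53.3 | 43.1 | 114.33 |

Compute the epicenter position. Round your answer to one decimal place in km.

x ≈ 19.1 km, y ≈ -66.0 km

Circle about each station: (x − 9.5)² + (y + 47.7)² = 20.67²; (x − 44.7)² + (y + 28.4)² = 45.49²; (x − 53.3)² + (y − 43.1)² = 114.33².
Subtracting the A equation from the B and C equations removes the quadratic terms:
70.4 x + 38.6 y = -1202.98
87.6 x + 181.6 y = -10311.14
Solving the 2×2 system: x ≈ 19.1, y ≈ -66.0 km.
Check against A (with the unrounded x, y): √((x − 9.5)²+(y + 47.7)²) = 20.65 ≈ 20.67 km. ✓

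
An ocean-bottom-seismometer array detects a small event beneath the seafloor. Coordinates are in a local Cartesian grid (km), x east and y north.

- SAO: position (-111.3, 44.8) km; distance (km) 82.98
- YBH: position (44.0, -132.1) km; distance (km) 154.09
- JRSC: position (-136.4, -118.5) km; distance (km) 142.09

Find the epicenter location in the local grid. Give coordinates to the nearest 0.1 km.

x ≈ -47.2 km, y ≈ -7.9 km

Circle about each station: (x + 111.3)² + (y − 44.8)² = 82.98²; (x − 44.0)² + (y + 132.1)² = 154.09²; (x + 136.4)² + (y + 118.5)² = 142.09².
Subtracting the SAO equation from the YBH and JRSC equations removes the quadratic terms:
310.6 x − 353.8 y = -11866.37
-50.2 x − 326.6 y = 4948.59
Solving the 2×2 system: x ≈ -47.2, y ≈ -7.9 km.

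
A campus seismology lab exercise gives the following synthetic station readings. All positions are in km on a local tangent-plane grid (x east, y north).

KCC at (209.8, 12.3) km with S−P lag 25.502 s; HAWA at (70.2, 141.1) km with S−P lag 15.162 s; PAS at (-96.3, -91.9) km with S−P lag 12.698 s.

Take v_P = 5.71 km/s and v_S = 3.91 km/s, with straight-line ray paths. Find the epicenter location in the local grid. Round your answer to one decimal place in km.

Distance from S−P lag: d = Δt · v_P v_S / (v_P − v_S) = Δt · (5.71·3.91)/(5.71−3.91) ≈ 12.4034·Δt.
So d_KCC = 316.31, d_HAWA = 188.06, d_PAS = 157.50 km.
Circle about each station: (x − 209.8)² + (y − 12.3)² = 316.31²; (x − 70.2)² + (y − 141.1)² = 188.06²; (x + 96.3)² + (y + 91.9)² = 157.50².
Subtracting the KCC equation from the HAWA and PAS equations removes the quadratic terms:
-279.2 x + 257.6 y = 45355.37
-612.2 x − 208.4 y = 48797.74
Solving the 2×2 system: x ≈ -102.0, y ≈ 65.5 km.

-102.0 km east, 65.5 km north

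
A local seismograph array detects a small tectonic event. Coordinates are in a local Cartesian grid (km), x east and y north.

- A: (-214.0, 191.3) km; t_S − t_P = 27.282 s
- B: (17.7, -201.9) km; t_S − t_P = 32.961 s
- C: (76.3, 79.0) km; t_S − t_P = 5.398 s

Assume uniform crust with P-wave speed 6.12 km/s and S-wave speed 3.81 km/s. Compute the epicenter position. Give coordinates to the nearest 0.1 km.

Distance from S−P lag: d = Δt · v_P v_S / (v_P − v_S) = Δt · (6.12·3.81)/(6.12−3.81) ≈ 10.0940·Δt.
So d_A = 275.39, d_B = 332.71, d_C = 54.49 km.
Circle about each station: (x + 214.0)² + (y − 191.3)² = 275.39²; (x − 17.7)² + (y + 201.9)² = 332.71²; (x − 76.3)² + (y − 79.0)² = 54.49².
Subtracting the A equation from the B and C equations removes the quadratic terms:
463.4 x − 786.4 y = -76171.08
580.6 x − 224.6 y = 2541.49
Solving the 2×2 system: x ≈ 54.2, y ≈ 128.8 km.
Check against A (with the unrounded x, y): √((x + 214.0)²+(y − 191.3)²) = 275.39 ≈ 275.39 km. ✓

54.2 km east, 128.8 km north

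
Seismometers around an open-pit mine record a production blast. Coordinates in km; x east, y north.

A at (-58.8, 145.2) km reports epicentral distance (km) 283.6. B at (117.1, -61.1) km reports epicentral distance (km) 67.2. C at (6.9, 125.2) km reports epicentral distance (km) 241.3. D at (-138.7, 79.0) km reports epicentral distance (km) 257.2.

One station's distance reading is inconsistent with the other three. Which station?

Solve using three stations at a time. Using A, B, C (subtract circle equations pairwise → linear system) gives (x, y) ≈ (69.0, -108.0).
Distances from that point to each station vs reported:
  A: calculated 283.6 vs reported 283.6 → residual 0.0 km
  B: calculated 67.1 vs reported 67.2 → residual 0.1 km
  C: calculated 241.3 vs reported 241.3 → residual 0.0 km
  D: calculated 279.5 vs reported 257.2 → residual 22.3 km
A, B, C are mutually consistent (residuals ≈ 0); D is off by 22.3 km.

D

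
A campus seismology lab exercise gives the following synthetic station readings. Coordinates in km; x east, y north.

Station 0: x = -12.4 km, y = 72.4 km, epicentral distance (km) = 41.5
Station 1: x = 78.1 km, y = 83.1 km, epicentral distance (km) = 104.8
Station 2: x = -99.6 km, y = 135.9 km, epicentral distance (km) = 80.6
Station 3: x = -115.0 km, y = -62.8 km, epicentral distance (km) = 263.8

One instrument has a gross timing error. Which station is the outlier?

Station 3

Solve using three stations at a time. Using Station 0, Station 1, Station 2 (subtract circle equations pairwise → linear system) gives (x, y) ≈ (-22.4, 112.6).
Distances from that point to each station vs reported:
  Station 0: calculated 41.5 vs reported 41.5 → residual 0.0 km
  Station 1: calculated 104.8 vs reported 104.8 → residual 0.0 km
  Station 2: calculated 80.6 vs reported 80.6 → residual 0.0 km
  Station 3: calculated 198.4 vs reported 263.8 → residual 65.4 km
Station 0, Station 1, Station 2 are mutually consistent (residuals ≈ 0); Station 3 is off by 65.4 km.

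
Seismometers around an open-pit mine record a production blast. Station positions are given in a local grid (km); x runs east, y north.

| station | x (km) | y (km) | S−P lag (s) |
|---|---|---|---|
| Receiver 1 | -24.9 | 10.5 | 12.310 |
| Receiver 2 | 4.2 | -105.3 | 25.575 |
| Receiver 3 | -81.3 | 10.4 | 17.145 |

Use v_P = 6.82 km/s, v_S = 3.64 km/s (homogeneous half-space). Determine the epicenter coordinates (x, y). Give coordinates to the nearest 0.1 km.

x ≈ 23.7 km, y ≈ 93.4 km

Distance from S−P lag: d = Δt · v_P v_S / (v_P − v_S) = Δt · (6.82·3.64)/(6.82−3.64) ≈ 7.8065·Δt.
So d_Receiver 1 = 96.10, d_Receiver 2 = 199.65, d_Receiver 3 = 133.84 km.
Circle about each station: (x + 24.9)² + (y − 10.5)² = 96.10²; (x − 4.2)² + (y + 105.3)² = 199.65²; (x + 81.3)² + (y − 10.4)² = 133.84².
Subtracting pairs of circle equations eliminates x²+y² and gives linear equations (the radical axes):
58.2 x − 231.6 y = -20249.44
-112.8 x − 0.2 y = -2690.35
Solving the 2×2 system: x ≈ 23.7, y ≈ 93.4 km.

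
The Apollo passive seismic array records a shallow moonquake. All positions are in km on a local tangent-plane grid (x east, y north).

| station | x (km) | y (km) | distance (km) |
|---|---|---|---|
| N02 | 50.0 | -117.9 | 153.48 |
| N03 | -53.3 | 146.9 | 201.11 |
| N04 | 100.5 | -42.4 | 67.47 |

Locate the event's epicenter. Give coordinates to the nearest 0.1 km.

Circle about each station: (x − 50.0)² + (y + 117.9)² = 153.48²; (x + 53.3)² + (y − 146.9)² = 201.11²; (x − 100.5)² + (y + 42.4)² = 67.47².
Subtracting pairs of circle equations eliminates x²+y² and gives linear equations (the radical axes):
-206.6 x + 529.6 y = -8869.03
101.0 x + 151.0 y = 14501.51
Solving the 2×2 system: x ≈ 106.5, y ≈ 24.8 km.

(106.5, 24.8)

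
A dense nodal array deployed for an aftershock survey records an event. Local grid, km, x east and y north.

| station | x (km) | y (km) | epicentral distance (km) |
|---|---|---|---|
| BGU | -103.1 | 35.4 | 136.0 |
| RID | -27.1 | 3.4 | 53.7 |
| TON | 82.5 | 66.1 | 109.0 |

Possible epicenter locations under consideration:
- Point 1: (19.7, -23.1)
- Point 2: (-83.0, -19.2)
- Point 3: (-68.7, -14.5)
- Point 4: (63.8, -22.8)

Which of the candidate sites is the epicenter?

Point 1

For each candidate, compare |candidate − station| to the reported distance:
Point 1: residuals BGU 0.0, RID 0.1, TON 0.1 → max 0.1 km
Point 2: residuals BGU 77.8, RID 6.6, TON 77.2 → max 77.8 km
Point 3: residuals BGU 75.4, RID 8.4, TON 62.3 → max 75.4 km
Point 4: residuals BGU 40.8, RID 40.9, TON 18.2 → max 40.9 km
Only Point 1 has all residuals ≈ 0.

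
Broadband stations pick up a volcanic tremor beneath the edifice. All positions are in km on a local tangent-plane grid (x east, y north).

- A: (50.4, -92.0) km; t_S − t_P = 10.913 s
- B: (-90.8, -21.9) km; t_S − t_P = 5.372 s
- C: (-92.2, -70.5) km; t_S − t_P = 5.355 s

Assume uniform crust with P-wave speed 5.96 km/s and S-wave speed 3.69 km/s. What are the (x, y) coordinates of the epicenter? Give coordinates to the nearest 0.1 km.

Distance from S−P lag: d = Δt · v_P v_S / (v_P − v_S) = Δt · (5.96·3.69)/(5.96−3.69) ≈ 9.6883·Δt.
So d_A = 105.73, d_B = 52.05, d_C = 51.88 km.
Circle about each station: (x − 50.4)² + (y + 92.0)² = 105.73²; (x + 90.8)² + (y + 21.9)² = 52.05²; (x + 92.2)² + (y + 70.5)² = 51.88².
Subtracting the A equation from the B and C equations removes the quadratic terms:
-282.4 x + 140.2 y = 6189.72
-285.2 x + 43.0 y = 10954.23
Solving the 2×2 system: x ≈ -45.6, y ≈ -47.7 km.

x ≈ -45.6 km, y ≈ -47.7 km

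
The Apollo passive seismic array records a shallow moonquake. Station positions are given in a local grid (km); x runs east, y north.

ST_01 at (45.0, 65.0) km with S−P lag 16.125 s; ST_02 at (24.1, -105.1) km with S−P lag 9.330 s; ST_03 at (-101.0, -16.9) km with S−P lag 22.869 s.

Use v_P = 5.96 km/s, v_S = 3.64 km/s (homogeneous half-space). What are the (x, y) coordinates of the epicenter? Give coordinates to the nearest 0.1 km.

(105.3, -73.2)

Distance from S−P lag: d = Δt · v_P v_S / (v_P − v_S) = Δt · (5.96·3.64)/(5.96−3.64) ≈ 9.3510·Δt.
So d_ST_01 = 150.79, d_ST_02 = 87.25, d_ST_03 = 213.85 km.
Circle about each station: (x − 45.0)² + (y − 65.0)² = 150.79²; (x − 24.1)² + (y + 105.1)² = 87.25²; (x + 101.0)² + (y + 16.9)² = 213.85².
Subtracting pairs of circle equations eliminates x²+y² and gives linear equations (the radical axes):
-41.8 x − 340.2 y = 20501.88
-292.0 x − 163.8 y = -18757.59
Solving the 2×2 system: x ≈ 105.3, y ≈ -73.2 km.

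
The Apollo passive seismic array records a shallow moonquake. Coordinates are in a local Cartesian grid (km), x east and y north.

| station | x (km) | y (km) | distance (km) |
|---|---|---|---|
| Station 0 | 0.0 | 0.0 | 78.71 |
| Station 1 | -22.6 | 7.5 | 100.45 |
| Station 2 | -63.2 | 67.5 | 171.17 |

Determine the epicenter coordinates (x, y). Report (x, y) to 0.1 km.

Circle about each station: x² + y² = 78.71²; (x + 22.6)² + (y − 7.5)² = 100.45²; (x + 63.2)² + (y − 67.5)² = 171.17².
Subtracting the Station 0 equation from the Station 1 and Station 2 equations removes the quadratic terms:
-45.2 x + 15.0 y = -3327.93
-126.4 x + 135.0 y = -14553.41
Solving the 2×2 system: x ≈ 54.9, y ≈ -56.4 km.

54.9 km east, -56.4 km north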